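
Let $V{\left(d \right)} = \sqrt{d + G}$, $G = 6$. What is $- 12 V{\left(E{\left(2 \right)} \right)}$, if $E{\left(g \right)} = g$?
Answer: $- 24 \sqrt{2} \approx -33.941$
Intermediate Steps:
$V{\left(d \right)} = \sqrt{6 + d}$ ($V{\left(d \right)} = \sqrt{d + 6} = \sqrt{6 + d}$)
$- 12 V{\left(E{\left(2 \right)} \right)} = - 12 \sqrt{6 + 2} = - 12 \sqrt{8} = - 12 \cdot 2 \sqrt{2} = - 24 \sqrt{2}$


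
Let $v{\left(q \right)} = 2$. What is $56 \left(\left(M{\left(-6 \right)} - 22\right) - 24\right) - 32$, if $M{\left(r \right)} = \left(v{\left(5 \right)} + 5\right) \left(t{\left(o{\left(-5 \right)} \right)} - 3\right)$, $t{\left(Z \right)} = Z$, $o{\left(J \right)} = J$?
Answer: $-5744$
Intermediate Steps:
$M{\left(r \right)} = -56$ ($M{\left(r \right)} = \left(2 + 5\right) \left(-5 - 3\right) = 7 \left(-8\right) = -56$)
$56 \left(\left(M{\left(-6 \right)} - 22\right) - 24\right) - 32 = 56 \left(\left(-56 - 22\right) - 24\right) - 32 = 56 \left(-78 - 24\right) - 32 = 56 \left(-102\right) - 32 = -5712 - 32 = -5744$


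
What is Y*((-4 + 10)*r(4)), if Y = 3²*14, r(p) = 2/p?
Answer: 378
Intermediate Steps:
Y = 126 (Y = 9*14 = 126)
Y*((-4 + 10)*r(4)) = 126*((-4 + 10)*(2/4)) = 126*(6*(2*(¼))) = 126*(6*(½)) = 126*3 = 378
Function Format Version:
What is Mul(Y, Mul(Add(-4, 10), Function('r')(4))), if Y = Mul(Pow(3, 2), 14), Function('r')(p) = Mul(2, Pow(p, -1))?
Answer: 378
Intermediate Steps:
Y = 126 (Y = Mul(9, 14) = 126)
Mul(Y, Mul(Add(-4, 10), Function('r')(4))) = Mul(126, Mul(Add(-4, 10), Mul(2, Pow(4, -1)))) = Mul(126, Mul(6, Mul(2, Rational(1, 4)))) = Mul(126, Mul(6, Rational(1, 2))) = Mul(126, 3) = 378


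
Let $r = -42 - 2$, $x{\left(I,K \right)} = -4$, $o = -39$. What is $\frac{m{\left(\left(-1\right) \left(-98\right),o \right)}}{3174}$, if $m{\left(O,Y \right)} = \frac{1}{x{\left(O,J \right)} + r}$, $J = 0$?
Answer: $- \frac{1}{152352} \approx -6.5637 \cdot 10^{-6}$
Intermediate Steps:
$r = -44$ ($r = -42 - 2 = -44$)
$m{\left(O,Y \right)} = - \frac{1}{48}$ ($m{\left(O,Y \right)} = \frac{1}{-4 - 44} = \frac{1}{-48} = - \frac{1}{48}$)
$\frac{m{\left(\left(-1\right) \left(-98\right),o \right)}}{3174} = - \frac{1}{48 \cdot 3174} = \left(- \frac{1}{48}\right) \frac{1}{3174} = - \frac{1}{152352}$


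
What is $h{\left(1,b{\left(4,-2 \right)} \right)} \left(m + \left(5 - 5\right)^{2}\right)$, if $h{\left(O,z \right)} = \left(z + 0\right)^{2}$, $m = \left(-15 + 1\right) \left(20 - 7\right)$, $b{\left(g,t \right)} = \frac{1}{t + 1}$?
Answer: $-182$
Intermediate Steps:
$b{\left(g,t \right)} = \frac{1}{1 + t}$
$m = -182$ ($m = \left(-14\right) 13 = -182$)
$h{\left(O,z \right)} = z^{2}$
$h{\left(1,b{\left(4,-2 \right)} \right)} \left(m + \left(5 - 5\right)^{2}\right) = \left(\frac{1}{1 - 2}\right)^{2} \left(-182 + \left(5 - 5\right)^{2}\right) = \left(\frac{1}{-1}\right)^{2} \left(-182 + 0^{2}\right) = \left(-1\right)^{2} \left(-182 + 0\right) = 1 \left(-182\right) = -182$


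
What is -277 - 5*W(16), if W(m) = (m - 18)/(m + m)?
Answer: -4427/16 ≈ -276.69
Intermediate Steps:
W(m) = (-18 + m)/(2*m) (W(m) = (-18 + m)/((2*m)) = (-18 + m)*(1/(2*m)) = (-18 + m)/(2*m))
-277 - 5*W(16) = -277 - 5*(-18 + 16)/(2*16) = -277 - 5*(-2)/(2*16) = -277 - 5*(-1/16) = -277 + 5/16 = -4427/16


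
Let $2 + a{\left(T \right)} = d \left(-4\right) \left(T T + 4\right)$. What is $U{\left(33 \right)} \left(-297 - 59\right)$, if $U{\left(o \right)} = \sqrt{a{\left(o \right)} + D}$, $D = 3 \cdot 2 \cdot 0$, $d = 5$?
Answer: $- 356 i \sqrt{21862} \approx - 52637.0 i$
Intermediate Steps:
$D = 0$ ($D = 6 \cdot 0 = 0$)
$a{\left(T \right)} = -82 - 20 T^{2}$ ($a{\left(T \right)} = -2 + 5 \left(-4\right) \left(T T + 4\right) = -2 - 20 \left(T^{2} + 4\right) = -2 - 20 \left(4 + T^{2}\right) = -2 - \left(80 + 20 T^{2}\right) = -82 - 20 T^{2}$)
$U{\left(o \right)} = \sqrt{-82 - 20 o^{2}}$ ($U{\left(o \right)} = \sqrt{\left(-82 - 20 o^{2}\right) + 0} = \sqrt{-82 - 20 o^{2}}$)
$U{\left(33 \right)} \left(-297 - 59\right) = \sqrt{-82 - 20 \cdot 33^{2}} \left(-297 - 59\right) = \sqrt{-82 - 21780} \left(-356\right) = \sqrt{-21862} \left(-356\right) = i \sqrt{21862} \left(-356\right) = - 356 i \sqrt{21862}$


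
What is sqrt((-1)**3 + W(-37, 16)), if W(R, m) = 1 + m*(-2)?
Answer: 4*I*sqrt(2) ≈ 5.6569*I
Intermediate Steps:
W(R, m) = 1 - 2*m
sqrt((-1)**3 + W(-37, 16)) = sqrt((-1)**3 + (1 - 2*16)) = sqrt(-1 + (1 - 32)) = sqrt(-1 - 31) = sqrt(-32) = 4*I*sqrt(2)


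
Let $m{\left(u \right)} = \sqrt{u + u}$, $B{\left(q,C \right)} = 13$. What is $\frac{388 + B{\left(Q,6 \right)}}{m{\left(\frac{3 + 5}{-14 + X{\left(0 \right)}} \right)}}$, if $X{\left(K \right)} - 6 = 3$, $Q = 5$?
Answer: $- \frac{401 i \sqrt{5}}{4} \approx - 224.17 i$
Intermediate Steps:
$X{\left(K \right)} = 9$ ($X{\left(K \right)} = 6 + 3 = 9$)
$m{\left(u \right)} = \sqrt{2} \sqrt{u}$ ($m{\left(u \right)} = \sqrt{2 u} = \sqrt{2} \sqrt{u}$)
$\frac{388 + B{\left(Q,6 \right)}}{m{\left(\frac{3 + 5}{-14 + X{\left(0 \right)}} \right)}} = \frac{388 + 13}{\sqrt{2} \sqrt{\frac{3 + 5}{-14 + 9}}} = \frac{401}{\sqrt{2} \sqrt{\frac{8}{-5}}} = \frac{401}{\sqrt{2} \sqrt{8 \left(- \frac{1}{5}\right)}} = \frac{401}{\sqrt{2} \sqrt{- \frac{8}{5}}} = \frac{401}{\sqrt{2} \frac{2 i \sqrt{10}}{5}} = \frac{401}{\frac{4}{5} i \sqrt{5}} = 401 \left(- \frac{i \sqrt{5}}{4}\right) = - \frac{401 i \sqrt{5}}{4}$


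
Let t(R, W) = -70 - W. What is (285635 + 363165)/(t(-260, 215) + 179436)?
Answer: 648800/179151 ≈ 3.6215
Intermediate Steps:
(285635 + 363165)/(t(-260, 215) + 179436) = (285635 + 363165)/((-70 - 1*215) + 179436) = 648800/((-70 - 215) + 179436) = 648800/(-285 + 179436) = 648800/179151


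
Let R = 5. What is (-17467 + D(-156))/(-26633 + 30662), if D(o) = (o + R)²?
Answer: 1778/1343 ≈ 1.3239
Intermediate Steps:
D(o) = (5 + o)² (D(o) = (o + 5)² = (5 + o)²)
(-17467 + D(-156))/(-26633 + 30662) = (-17467 + (5 - 156)²)/(-26633 + 30662) = (-17467 + (-151)²)/4029 = (-17467 + 22801)*(1/4029) = 5334*(1/4029) = 1778/1343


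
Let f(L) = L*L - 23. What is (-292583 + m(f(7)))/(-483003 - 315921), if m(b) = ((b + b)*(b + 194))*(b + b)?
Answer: -302297/798924 ≈ -0.37838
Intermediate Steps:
f(L) = -23 + L² (f(L) = L² - 23 = -23 + L²)
m(b) = 4*b²*(194 + b) (m(b) = ((2*b)*(194 + b))*(2*b) = (2*b*(194 + b))*(2*b) = 4*b²*(194 + b))
(-292583 + m(f(7)))/(-483003 - 315921) = (-292583 + 4*(-23 + 7²)²*(194 + (-23 + 7²)))/(-483003 - 315921) = (-292583 + 4*(-23 + 49)²*(194 + (-23 + 49)))/(-798924) = (-292583 + 4*26²*(194 + 26))*(-1/798924) = (-292583 + 4*676*220)*(-1/798924) = (-292583 + 594880)*(-1/798924) = 302297*(-1/798924) = -302297/798924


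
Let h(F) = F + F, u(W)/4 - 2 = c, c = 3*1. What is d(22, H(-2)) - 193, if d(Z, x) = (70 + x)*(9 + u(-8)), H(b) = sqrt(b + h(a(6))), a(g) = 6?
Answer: 1837 + 29*sqrt(10) ≈ 1928.7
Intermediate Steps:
c = 3
u(W) = 20 (u(W) = 8 + 4*3 = 8 + 12 = 20)
h(F) = 2*F
H(b) = sqrt(12 + b) (H(b) = sqrt(b + 2*6) = sqrt(b + 12) = sqrt(12 + b))
d(Z, x) = 2030 + 29*x (d(Z, x) = (70 + x)*(9 + 20) = (70 + x)*29 = 2030 + 29*x)
d(22, H(-2)) - 193 = (2030 + 29*sqrt(12 - 2)) - 193 = (2030 + 29*sqrt(10)) - 193 = 1837 + 29*sqrt(10)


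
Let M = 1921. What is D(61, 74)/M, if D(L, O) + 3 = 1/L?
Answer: -182/117181 ≈ -0.0015532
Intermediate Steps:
D(L, O) = -3 + 1/L
D(61, 74)/M = (-3 + 1/61)/1921 = (-3 + 1/61)*(1/1921) = -182/61*1/1921 = -182/117181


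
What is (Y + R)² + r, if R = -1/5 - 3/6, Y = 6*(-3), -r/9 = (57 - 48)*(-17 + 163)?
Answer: -1147631/100 ≈ -11476.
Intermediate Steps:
r = -11826 (r = -9*(57 - 48)*(-17 + 163) = -81*146 = -9*1314 = -11826)
Y = -18
R = -7/10 (R = -1*⅕ - 3*⅙ = -⅕ - ½ = -7/10 ≈ -0.70000)
(Y + R)² + r = (-18 - 7/10)² - 11826 = (-187/10)² - 11826 = 34969/100 - 11826 = -1147631/100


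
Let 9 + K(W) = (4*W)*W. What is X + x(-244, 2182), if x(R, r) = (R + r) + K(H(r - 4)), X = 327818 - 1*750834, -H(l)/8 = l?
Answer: 1213962017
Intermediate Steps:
H(l) = -8*l
K(W) = -9 + 4*W**2 (K(W) = -9 + (4*W)*W = -9 + 4*W**2)
X = -423016 (X = 327818 - 750834 = -423016)
x(R, r) = -9 + R + r + 4*(32 - 8*r)**2 (x(R, r) = (R + r) + (-9 + 4*(-8*(r - 4))**2) = (R + r) + (-9 + 4*(-8*(-4 + r))**2) = (R + r) + (-9 + 4*(32 - 8*r)**2) = -9 + R + r + 4*(32 - 8*r)**2)
X + x(-244, 2182) = -423016 + (-9 - 244 + 2182 + 256*(-4 + 2182)**2) = -423016 + (-9 - 244 + 2182 + 256*2178**2) = -423016 + (-9 - 244 + 2182 + 256*4743684) = -423016 + (-9 - 244 + 2182 + 1214383104) = -423016 + 1214385033 = 1213962017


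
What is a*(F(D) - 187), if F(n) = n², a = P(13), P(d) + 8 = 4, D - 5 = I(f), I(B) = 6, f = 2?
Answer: 264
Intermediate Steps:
D = 11 (D = 5 + 6 = 11)
P(d) = -4 (P(d) = -8 + 4 = -4)
a = -4
a*(F(D) - 187) = -4*(11² - 187) = -4*(121 - 187) = -4*(-66) = 264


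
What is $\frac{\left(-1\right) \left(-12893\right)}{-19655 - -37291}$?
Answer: $\frac{12893}{17636} \approx 0.73106$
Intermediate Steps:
$\frac{\left(-1\right) \left(-12893\right)}{-19655 - -37291} = \frac{12893}{-19655 + 37291} = \frac{12893}{17636}$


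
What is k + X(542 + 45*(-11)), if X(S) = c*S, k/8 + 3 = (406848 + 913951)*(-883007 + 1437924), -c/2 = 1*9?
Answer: 5863470548594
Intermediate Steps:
c = -18 (c = -2*9 = -18)
k = 5863470549440 (k = -24 + 8*((406848 + 913951)*(-883007 + 1437924)) = -24 + 8*(1320799*554917) = -24 + 8*732933818683 = -24 + 5863470549464 = 5863470549440)
X(S) = -18*S
k + X(542 + 45*(-11)) = 5863470549440 - 18*(542 + 45*(-11)) = 5863470549440 - 18*(542 - 495) = 5863470549440 - 18*47 = 5863470549440 - 846 = 5863470548594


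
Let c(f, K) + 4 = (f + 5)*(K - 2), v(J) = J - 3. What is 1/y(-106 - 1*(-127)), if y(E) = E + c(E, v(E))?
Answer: 1/433 ≈ 0.0023095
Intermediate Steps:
v(J) = -3 + J
c(f, K) = -4 + (-2 + K)*(5 + f) (c(f, K) = -4 + (f + 5)*(K - 2) = -4 + (5 + f)*(-2 + K) = -4 + (-2 + K)*(5 + f))
y(E) = -29 + 4*E + E*(-3 + E) (y(E) = E + (-14 - 2*E + 5*(-3 + E) + (-3 + E)*E) = E + (-14 - 2*E + (-15 + 5*E) + E*(-3 + E)) = E + (-29 + 3*E + E*(-3 + E)) = -29 + 4*E + E*(-3 + E))
1/y(-106 - 1*(-127)) = 1/(-29 + (-106 - 1*(-127)) + (-106 - 1*(-127))²) = 1/(-29 + (-106 + 127) + (-106 + 127)²) = 1/(-29 + 21 + 21²) = 1/(-29 + 21 + 441) = 1/433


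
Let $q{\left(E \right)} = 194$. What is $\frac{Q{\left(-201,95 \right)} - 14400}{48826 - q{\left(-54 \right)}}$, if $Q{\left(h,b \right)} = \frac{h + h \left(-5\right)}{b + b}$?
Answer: $- \frac{683799}{2310020} \approx -0.29601$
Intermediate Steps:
$Q{\left(h,b \right)} = - \frac{2 h}{b}$ ($Q{\left(h,b \right)} = \frac{h - 5 h}{2 b} = - 4 h \frac{1}{2 b} = - \frac{2 h}{b}$)
$\frac{Q{\left(-201,95 \right)} - 14400}{48826 - q{\left(-54 \right)}} = \frac{\left(-2\right) \left(-201\right) \frac{1}{95} - 14400}{48826 - 194} = \frac{\frac{402}{95} - 14400}{48632} = \left(- \frac{1367598}{95}\right) \frac{1}{48632} = - \frac{683799}{2310020}$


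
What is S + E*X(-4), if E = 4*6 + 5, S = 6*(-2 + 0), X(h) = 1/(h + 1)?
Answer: -65/3 ≈ -21.667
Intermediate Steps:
X(h) = 1/(1 + h)
S = -12 (S = 6*(-2) = -12)
E = 29 (E = 24 + 5 = 29)
S + E*X(-4) = -12 + 29/(1 - 4) = -12 + 29/(-3) = -12 + 29*(-1/3) = -12 - 29/3 = -65/3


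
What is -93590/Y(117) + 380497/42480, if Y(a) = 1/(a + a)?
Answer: -930314168303/42480 ≈ -2.1900e+7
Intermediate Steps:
Y(a) = 1/(2*a)
-93590/Y(117) + 380497/42480 = -93590/((½)/117) + 380497/42480 = -93590/((½)*(1/117)) + 380497*(1/42480) = -93590/1/234 + 380497/42480 = -93590*234 + 380497/42480 = -21900060 + 380497/42480 = -930314168303/42480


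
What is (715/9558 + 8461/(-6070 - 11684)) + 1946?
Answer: 27512823362/14141061 ≈ 1945.6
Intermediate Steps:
(715/9558 + 8461/(-6070 - 11684)) + 1946 = (715*(1/9558) + 8461/(-17754)) + 1946 = (715/9558 + 8461*(-1/17754)) + 1946 = (715/9558 - 8461/17754) + 1946 = -5681344/14141061 + 1946 = 27512823362/14141061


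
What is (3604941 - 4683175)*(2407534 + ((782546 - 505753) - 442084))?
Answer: -2417662638862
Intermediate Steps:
(3604941 - 4683175)*(2407534 + ((782546 - 505753) - 442084)) = -1078234*(2407534 + (276793 - 442084)) = -1078234*(2407534 - 165291) = -1078234*2242243 = -2417662638862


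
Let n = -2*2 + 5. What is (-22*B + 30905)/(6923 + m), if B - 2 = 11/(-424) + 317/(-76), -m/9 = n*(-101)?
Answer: 124680029/31547296 ≈ 3.9522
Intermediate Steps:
n = 1 (n = -4 + 5 = 1)
m = 909 (m = -9*(-101) = 909)
B = -17699/8056 (B = 2 + (11/(-424) + 317/(-76)) = 2 + (11*(-1/424) + 317*(-1/76)) = 2 + (-11/424 - 317/76) = 2 - 33811/8056 = -17699/8056 ≈ -2.1970)
(-22*B + 30905)/(6923 + m) = (-22*(-17699/8056) + 30905)/(6923 + 909) = (194689/4028 + 30905)/7832 = (124680029/4028)*(1/7832) = 124680029/31547296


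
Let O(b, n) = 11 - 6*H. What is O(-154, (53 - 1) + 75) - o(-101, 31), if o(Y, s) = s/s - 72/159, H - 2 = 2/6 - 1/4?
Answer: -217/106 ≈ -2.0472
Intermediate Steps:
H = 25/12 (H = 2 + (2/6 - 1/4) = 2 + (2*(1/6) - 1*1/4) = 2 + (1/3 - 1/4) = 2 + 1/12 = 25/12 ≈ 2.0833)
o(Y, s) = 29/53 (o(Y, s) = 1 - 72*1/159 = 1 - 24/53 = 29/53)
O(b, n) = -3/2 (O(b, n) = 11 - 6*25/12 = 11 - 25/2 = -3/2)
O(-154, (53 - 1) + 75) - o(-101, 31) = -3/2 - 1*29/53 = -3/2 - 29/53 = -217/106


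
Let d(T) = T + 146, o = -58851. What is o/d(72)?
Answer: -58851/218 ≈ -269.96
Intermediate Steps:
d(T) = 146 + T
o/d(72) = -58851/(146 + 72) = -58851/218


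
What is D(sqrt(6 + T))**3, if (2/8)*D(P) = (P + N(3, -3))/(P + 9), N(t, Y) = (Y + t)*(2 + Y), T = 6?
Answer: -87040/12167 + 59904*sqrt(3)/12167 ≈ 1.3739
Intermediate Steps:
N(t, Y) = (2 + Y)*(Y + t)
D(P) = 4*P/(9 + P) (D(P) = 4*((P + ((-3)**2 + 2*(-3) + 2*3 - 3*3))/(P + 9)) = 4*((P + (9 - 6 + 6 - 9))/(9 + P)) = 4*((P + 0)/(9 + P)) = 4*(P/(9 + P)) = 4*P/(9 + P))
D(sqrt(6 + T))**3 = (4*sqrt(6 + 6)/(9 + sqrt(6 + 6)))**3 = (4*sqrt(12)/(9 + sqrt(12)))**3 = (4*(2*sqrt(3))/(9 + 2*sqrt(3)))**3 = (8*sqrt(3)/(9 + 2*sqrt(3)))**3 = 1536*sqrt(3)/(9 + 2*sqrt(3))**3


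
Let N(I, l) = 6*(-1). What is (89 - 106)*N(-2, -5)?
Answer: 102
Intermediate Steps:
N(I, l) = -6
(89 - 106)*N(-2, -5) = (89 - 106)*(-6) = -17*(-6) = 102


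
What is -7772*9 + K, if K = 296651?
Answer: 226703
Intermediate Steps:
-7772*9 + K = -7772*9 + 296651 = -69948 + 296651 = 226703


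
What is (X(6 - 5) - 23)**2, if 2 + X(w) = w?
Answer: 576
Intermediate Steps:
X(w) = -2 + w
(X(6 - 5) - 23)**2 = ((-2 + (6 - 5)) - 23)**2 = ((-2 + 1) - 23)**2 = (-1 - 23)**2 = (-24)**2 = 576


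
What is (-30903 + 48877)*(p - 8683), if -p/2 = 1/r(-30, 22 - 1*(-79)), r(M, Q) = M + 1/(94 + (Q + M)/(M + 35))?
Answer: -230198888962/1475 ≈ -1.5607e+8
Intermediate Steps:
r(M, Q) = M + 1/(94 + (M + Q)/(35 + M))
p = 1082/16225 (p = -2*(3290 + (22 - 1*(-79)) + 95*(-30))/(35 + 95*(-30)² + 3291*(-30) - 30*(22 - 1*(-79))) = -2*(3290 + (22 + 79) - 2850)/(35 + 95*900 - 98730 - 30*(22 + 79)) = -2*(3290 + 101 - 2850)/(35 + 85500 - 98730 - 30*101) = -2*541/(35 + 85500 - 98730 - 3030) = -2/((1/541)*(-16225)) = -2/(-16225/541) = -2*(-541/16225) = 1082/16225 ≈ 0.066687)
(-30903 + 48877)*(p - 8683) = (-30903 + 48877)*(1082/16225 - 8683) = 17974*(-140880593/16225) = -230198888962/1475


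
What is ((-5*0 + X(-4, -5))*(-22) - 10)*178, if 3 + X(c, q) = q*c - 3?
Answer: -56604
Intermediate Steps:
X(c, q) = -6 + c*q (X(c, q) = -3 + (q*c - 3) = -3 + (c*q - 3) = -3 + (-3 + c*q) = -6 + c*q)
((-5*0 + X(-4, -5))*(-22) - 10)*178 = ((-5*0 + (-6 - 4*(-5)))*(-22) - 10)*178 = ((0 + (-6 + 20))*(-22) - 10)*178 = ((0 + 14)*(-22) - 10)*178 = (14*(-22) - 10)*178 = (-308 - 10)*178 = -318*178 = -56604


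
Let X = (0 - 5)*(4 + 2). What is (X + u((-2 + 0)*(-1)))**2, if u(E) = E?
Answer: 784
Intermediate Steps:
X = -30 (X = -5*6 = -30)
(X + u((-2 + 0)*(-1)))**2 = (-30 + (-2 + 0)*(-1))**2 = (-30 - 2*(-1))**2 = (-30 + 2)**2 = (-28)**2 = 784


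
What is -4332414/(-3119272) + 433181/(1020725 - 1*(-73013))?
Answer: 1522433796941/852916579684 ≈ 1.7850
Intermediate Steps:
-4332414/(-3119272) + 433181/(1020725 - 1*(-73013)) = -4332414*(-1/3119272) + 433181/(1020725 + 73013) = 2166207/1559636 + 433181/1093738 = 1522433796941/852916579684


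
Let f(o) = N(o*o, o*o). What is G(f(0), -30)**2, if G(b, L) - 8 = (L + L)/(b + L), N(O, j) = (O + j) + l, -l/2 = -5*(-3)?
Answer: 81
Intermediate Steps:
l = -30 (l = -(-10)*(-3) = -2*15 = -30)
N(O, j) = -30 + O + j (N(O, j) = (O + j) - 30 = -30 + O + j)
f(o) = -30 + 2*o**2 (f(o) = -30 + o*o + o*o = -30 + o**2 + o**2 = -30 + 2*o**2)
G(b, L) = 8 + 2*L/(L + b) (G(b, L) = 8 + (L + L)/(b + L) = 8 + (2*L)/(L + b) = 8 + 2*L/(L + b))
G(f(0), -30)**2 = (2*(4*(-30 + 2*0**2) + 5*(-30))/(-30 + (-30 + 2*0**2)))**2 = (2*(4*(-30 + 2*0) - 150)/(-30 + (-30 + 2*0)))**2 = (2*(4*(-30 + 0) - 150)/(-30 + (-30 + 0)))**2 = (2*(4*(-30) - 150)/(-30 - 30))**2 = (2*(-120 - 150)/(-60))**2 = (2*(-1/60)*(-270))**2 = 9**2 = 81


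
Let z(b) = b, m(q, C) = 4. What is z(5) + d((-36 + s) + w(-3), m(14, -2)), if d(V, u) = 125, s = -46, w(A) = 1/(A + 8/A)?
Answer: 130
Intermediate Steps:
z(5) + d((-36 + s) + w(-3), m(14, -2)) = 5 + 125 = 130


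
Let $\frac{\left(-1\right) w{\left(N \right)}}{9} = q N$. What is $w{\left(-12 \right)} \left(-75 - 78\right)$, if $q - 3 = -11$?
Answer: $132192$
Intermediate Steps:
$q = -8$ ($q = 3 - 11 = -8$)
$w{\left(N \right)} = 72 N$ ($w{\left(N \right)} = - 9 \left(- 8 N\right) = 72 N$)
$w{\left(-12 \right)} \left(-75 - 78\right) = 72 \left(-12\right) \left(-75 - 78\right) = \left(-864\right) \left(-153\right) = 132192$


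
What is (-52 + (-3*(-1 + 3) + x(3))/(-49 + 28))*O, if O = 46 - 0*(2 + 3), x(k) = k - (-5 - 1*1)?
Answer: -16790/7 ≈ -2398.6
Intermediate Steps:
x(k) = 6 + k (x(k) = k - (-5 - 1) = k - 1*(-6) = k + 6 = 6 + k)
O = 46 (O = 46 - 0*5 = 46 - 1*0 = 46 + 0 = 46)
(-52 + (-3*(-1 + 3) + x(3))/(-49 + 28))*O = (-52 + (-3*(-1 + 3) + (6 + 3))/(-49 + 28))*46 = (-52 + (-3*2 + 9)/(-21))*46 = (-52 + (-6 + 9)*(-1/21))*46 = (-52 + 3*(-1/21))*46 = (-52 - ⅐)*46 = -365/7*46 = -16790/7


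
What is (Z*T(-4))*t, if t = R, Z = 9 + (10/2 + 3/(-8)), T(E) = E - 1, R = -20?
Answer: 2725/2 ≈ 1362.5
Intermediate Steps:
T(E) = -1 + E
Z = 109/8 (Z = 9 + (10*(½) + 3*(-⅛)) = 9 + (5 - 3/8) = 9 + 37/8 = 109/8 ≈ 13.625)
t = -20
(Z*T(-4))*t = (109*(-1 - 4)/8)*(-20) = ((109/8)*(-5))*(-20) = -545/8*(-20) = 2725/2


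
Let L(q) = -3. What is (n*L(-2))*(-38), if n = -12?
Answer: -1368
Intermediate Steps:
(n*L(-2))*(-38) = -12*(-3)*(-38) = 36*(-38) = -1368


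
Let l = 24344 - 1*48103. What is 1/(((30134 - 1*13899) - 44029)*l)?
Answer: 1/660357646 ≈ 1.5143e-9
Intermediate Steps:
l = -23759 (l = 24344 - 48103 = -23759)
1/(((30134 - 1*13899) - 44029)*l) = 1/(((30134 - 1*13899) - 44029)*(-23759)) = -1/23759/((30134 - 13899) - 44029) = -1/23759/(16235 - 44029) = -1/23759/(-27794) = -1/27794*(-1/23759) = 1/660357646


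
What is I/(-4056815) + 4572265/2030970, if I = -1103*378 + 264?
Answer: 775803100235/329570782422 ≈ 2.3540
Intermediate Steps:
I = -416670 (I = -416934 + 264 = -416670)
I/(-4056815) + 4572265/2030970 = -416670/(-4056815) + 4572265/2030970 = -416670*(-1/4056815) + 4572265*(1/2030970) = 83334/811363 + 914453/406194 = 775803100235/329570782422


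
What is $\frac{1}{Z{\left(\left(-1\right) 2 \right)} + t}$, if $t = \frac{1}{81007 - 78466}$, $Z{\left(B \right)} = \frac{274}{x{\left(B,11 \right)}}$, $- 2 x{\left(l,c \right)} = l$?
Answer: $\frac{2541}{696235} \approx 0.0036496$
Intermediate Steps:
$x{\left(l,c \right)} = - \frac{l}{2}$
$Z{\left(B \right)} = - \frac{548}{B}$ ($Z{\left(B \right)} = \frac{274}{\left(- \frac{1}{2}\right) B} = 274 \left(- \frac{2}{B}\right) = - \frac{548}{B}$)
$t = \frac{1}{2541} \approx 0.00039355$
$\frac{1}{Z{\left(\left(-1\right) 2 \right)} + t} = \frac{1}{- \frac{548}{\left(-1\right) 2} + \frac{1}{2541}} = \frac{1}{- \frac{548}{-2} + \frac{1}{2541}} = \frac{1}{\left(-548\right) \left(- \frac{1}{2}\right) + \frac{1}{2541}} = \frac{1}{274 + \frac{1}{2541}} = \frac{1}{\frac{696235}{2541}} = \frac{2541}{696235}$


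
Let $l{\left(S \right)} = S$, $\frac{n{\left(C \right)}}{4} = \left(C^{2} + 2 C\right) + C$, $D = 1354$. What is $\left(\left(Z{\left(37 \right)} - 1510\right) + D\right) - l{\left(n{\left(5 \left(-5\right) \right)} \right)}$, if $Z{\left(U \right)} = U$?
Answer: $-2319$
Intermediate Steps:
$n{\left(C \right)} = 4 C^{2} + 12 C$ ($n{\left(C \right)} = 4 \left(\left(C^{2} + 2 C\right) + C\right) = 4 \left(C^{2} + 3 C\right) = 4 C^{2} + 12 C$)
$\left(\left(Z{\left(37 \right)} - 1510\right) + D\right) - l{\left(n{\left(5 \left(-5\right) \right)} \right)} = \left(\left(37 - 1510\right) + 1354\right) - 4 \cdot 5 \left(-5\right) \left(3 + 5 \left(-5\right)\right) = \left(-1473 + 1354\right) - 4 \left(-25\right) \left(3 - 25\right) = -119 - 4 \left(-25\right) \left(-22\right) = -119 - 2200 = -2319$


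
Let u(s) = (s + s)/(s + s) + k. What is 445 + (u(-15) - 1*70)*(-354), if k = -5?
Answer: 26641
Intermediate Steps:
u(s) = -4 (u(s) = (s + s)/(s + s) - 5 = (2*s)/((2*s)) - 5 = (2*s)*(1/(2*s)) - 5 = 1 - 5 = -4)
445 + (u(-15) - 1*70)*(-354) = 445 + (-4 - 1*70)*(-354) = 445 + (-4 - 70)*(-354) = 445 - 74*(-354) = 445 + 26196 = 26641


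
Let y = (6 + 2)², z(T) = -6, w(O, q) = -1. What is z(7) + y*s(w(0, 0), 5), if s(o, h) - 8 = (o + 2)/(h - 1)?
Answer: 522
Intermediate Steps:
s(o, h) = 8 + (2 + o)/(-1 + h) (s(o, h) = 8 + (o + 2)/(h - 1) = 8 + (2 + o)/(-1 + h))
y = 64 (y = 8² = 64)
z(7) + y*s(w(0, 0), 5) = -6 + 64*((-6 - 1 + 8*5)/(-1 + 5)) = -6 + 64*((-6 - 1 + 40)/4) = -6 + 64*((¼)*33) = -6 + 64*(33/4) = -6 + 528 = 522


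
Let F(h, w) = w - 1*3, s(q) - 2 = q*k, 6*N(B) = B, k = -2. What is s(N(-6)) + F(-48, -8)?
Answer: -7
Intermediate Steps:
N(B) = B/6
s(q) = 2 - 2*q (s(q) = 2 + q*(-2) = 2 - 2*q)
F(h, w) = -3 + w (F(h, w) = w - 3 = -3 + w)
s(N(-6)) + F(-48, -8) = (2 - (-6)/3) + (-3 - 8) = (2 - 2*(-1)) - 11 = (2 + 2) - 11 = 4 - 11 = -7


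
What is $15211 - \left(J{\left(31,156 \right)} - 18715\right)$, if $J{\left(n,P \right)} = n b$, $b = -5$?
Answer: $34081$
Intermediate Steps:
$J{\left(n,P \right)} = - 5 n$ ($J{\left(n,P \right)} = n \left(-5\right) = - 5 n$)
$15211 - \left(J{\left(31,156 \right)} - 18715\right) = 15211 - \left(\left(-5\right) 31 - 18715\right) = 15211 - \left(-155 - 18715\right) = 15211 - -18870 = 15211 + 18870 = 34081$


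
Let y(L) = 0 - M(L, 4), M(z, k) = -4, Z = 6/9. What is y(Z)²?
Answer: 16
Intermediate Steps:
Z = ⅔ (Z = 6*(⅑) = ⅔ ≈ 0.66667)
y(L) = 4 (y(L) = 0 - 1*(-4) = 0 + 4 = 4)
y(Z)² = 4² = 16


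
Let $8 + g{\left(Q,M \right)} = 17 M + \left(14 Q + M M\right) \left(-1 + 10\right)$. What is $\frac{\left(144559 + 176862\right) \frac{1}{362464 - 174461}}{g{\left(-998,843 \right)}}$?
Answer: $\frac{321421}{1181489061248} \approx 2.7205 \cdot 10^{-7}$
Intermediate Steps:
$g{\left(Q,M \right)} = -8 + 9 M^{2} + 17 M + 126 Q$ ($g{\left(Q,M \right)} = -8 + \left(17 M + \left(14 Q + M M\right) \left(-1 + 10\right)\right) = -8 + \left(17 M + \left(14 Q + M^{2}\right) 9\right) = -8 + \left(17 M + \left(M^{2} + 14 Q\right) 9\right) = -8 + \left(17 M + \left(9 M^{2} + 126 Q\right)\right) = -8 + \left(9 M^{2} + 17 M + 126 Q\right) = -8 + 9 M^{2} + 17 M + 126 Q$)
$\frac{\left(144559 + 176862\right) \frac{1}{362464 - 174461}}{g{\left(-998,843 \right)}} = \frac{\left(144559 + 176862\right) \frac{1}{362464 - 174461}}{-8 + 9 \cdot 843^{2} + 17 \cdot 843 + 126 \left(-998\right)} = \frac{321421 \frac{1}{362464 - 174461}}{-8 + 9 \cdot 710649 + 14331 - 125748} = \frac{321421 \frac{1}{362464 - 174461}}{-8 + 6395841 + 14331 - 125748} = \frac{321421 \cdot \frac{1}{188003}}{6284416} = 321421 \cdot \frac{1}{188003} \cdot \frac{1}{6284416} = \frac{321421}{188003} \cdot \frac{1}{6284416} = \frac{321421}{1181489061248}$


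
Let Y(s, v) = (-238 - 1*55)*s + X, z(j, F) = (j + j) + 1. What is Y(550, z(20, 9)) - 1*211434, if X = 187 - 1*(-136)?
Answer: -372261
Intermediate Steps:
z(j, F) = 1 + 2*j (z(j, F) = 2*j + 1 = 1 + 2*j)
X = 323 (X = 187 + 136 = 323)
Y(s, v) = 323 - 293*s (Y(s, v) = (-238 - 1*55)*s + 323 = (-238 - 55)*s + 323 = -293*s + 323 = 323 - 293*s)
Y(550, z(20, 9)) - 1*211434 = (323 - 293*550) - 1*211434 = (323 - 161150) - 211434 = -160827 - 211434 = -372261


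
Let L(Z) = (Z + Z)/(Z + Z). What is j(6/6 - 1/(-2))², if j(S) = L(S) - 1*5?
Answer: 16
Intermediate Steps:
L(Z) = 1 (L(Z) = (2*Z)/((2*Z)) = (2*Z)*(1/(2*Z)) = 1)
j(S) = -4 (j(S) = 1 - 1*5 = 1 - 5 = -4)
j(6/6 - 1/(-2))² = (-4)² = 16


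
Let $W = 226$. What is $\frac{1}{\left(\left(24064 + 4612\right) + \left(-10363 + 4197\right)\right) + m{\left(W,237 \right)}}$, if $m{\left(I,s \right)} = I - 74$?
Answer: $\frac{1}{22662} \approx 4.4127 \cdot 10^{-5}$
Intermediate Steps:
$m{\left(I,s \right)} = -74 + I$ ($m{\left(I,s \right)} = I - 74 = -74 + I$)
$\frac{1}{\left(\left(24064 + 4612\right) + \left(-10363 + 4197\right)\right) + m{\left(W,237 \right)}} = \frac{1}{\left(\left(24064 + 4612\right) + \left(-10363 + 4197\right)\right) + \left(-74 + 226\right)} = \frac{1}{\left(28676 - 6166\right) + 152} = \frac{1}{22510 + 152} = \frac{1}{22662}$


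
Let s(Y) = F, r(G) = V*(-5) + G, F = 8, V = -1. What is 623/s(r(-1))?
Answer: 623/8 ≈ 77.875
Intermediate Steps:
r(G) = 5 + G (r(G) = -1*(-5) + G = 5 + G)
s(Y) = 8
623/s(r(-1)) = 623/8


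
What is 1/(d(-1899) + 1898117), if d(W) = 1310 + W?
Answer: 1/1897528 ≈ 5.2700e-7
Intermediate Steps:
1/(d(-1899) + 1898117) = 1/((1310 - 1899) + 1898117) = 1/(-589 + 1898117) = 1/1897528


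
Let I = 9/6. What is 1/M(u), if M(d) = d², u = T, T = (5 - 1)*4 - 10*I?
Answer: 1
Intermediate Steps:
I = 3/2 (I = 9*(⅙) = 3/2 ≈ 1.5000)
T = 1 (T = (5 - 1)*4 - 10*3/2 = 4*4 - 15 = 16 - 15 = 1)
u = 1
1/M(u) = 1/(1²) = 1/1 = 1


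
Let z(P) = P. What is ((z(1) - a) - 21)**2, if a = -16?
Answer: 16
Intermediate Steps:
((z(1) - a) - 21)**2 = ((1 - 1*(-16)) - 21)**2 = ((1 + 16) - 21)**2 = (17 - 21)**2 = (-4)**2 = 16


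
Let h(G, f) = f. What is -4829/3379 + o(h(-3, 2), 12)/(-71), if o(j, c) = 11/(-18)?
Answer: -6134293/4318362 ≈ -1.4205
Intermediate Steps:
o(j, c) = -11/18 (o(j, c) = 11*(-1/18) = -11/18)
-4829/3379 + o(h(-3, 2), 12)/(-71) = -4829/3379 - 11/18/(-71) = -4829*1/3379 - 11/18*(-1/71) = -4829/3379 + 11/1278 = -6134293/4318362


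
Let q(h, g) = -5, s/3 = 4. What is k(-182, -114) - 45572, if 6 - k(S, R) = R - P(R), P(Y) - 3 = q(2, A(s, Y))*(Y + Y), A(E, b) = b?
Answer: -44309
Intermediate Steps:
s = 12 (s = 3*4 = 12)
P(Y) = 3 - 10*Y (P(Y) = 3 - 5*(Y + Y) = 3 - 10*Y)
k(S, R) = 9 - 11*R (k(S, R) = 6 - (R - (3 - 10*R)) = 6 - (R + (-3 + 10*R)) = 6 - (-3 + 11*R) = 6 + (3 - 11*R) = 9 - 11*R)
k(-182, -114) - 45572 = (9 - 11*(-114)) - 45572 = (9 + 1254) - 45572 = 1263 - 45572 = -44309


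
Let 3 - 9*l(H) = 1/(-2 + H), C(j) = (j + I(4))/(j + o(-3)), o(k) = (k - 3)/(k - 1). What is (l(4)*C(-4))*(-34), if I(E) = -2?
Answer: -68/3 ≈ -22.667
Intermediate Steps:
o(k) = (-3 + k)/(-1 + k)
C(j) = (-2 + j)/(3/2 + j) (C(j) = (j - 2)/(j + (-3 - 3)/(-1 - 3)) = (-2 + j)/(j - 6/(-4)) = (-2 + j)/(j - ¼*(-6)) = (-2 + j)/(j + 3/2) = (-2 + j)/(3/2 + j))
l(H) = ⅓ - 1/(9*(-2 + H))
(l(4)*C(-4))*(-34) = (((-7 + 3*4)/(9*(-2 + 4)))*(2*(-2 - 4)/(3 + 2*(-4))))*(-34) = (((⅑)*(-7 + 12)/2)*(2*(-6)/(3 - 8)))*(-34) = (((⅑)*(½)*5)*(2*(-6)/(-5)))*(-34) = (5*(2*(-⅕)*(-6))/18)*(-34) = ((5/18)*(12/5))*(-34) = (⅔)*(-34) = -68/3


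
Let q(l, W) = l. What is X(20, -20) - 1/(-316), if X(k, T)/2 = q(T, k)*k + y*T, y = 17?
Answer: -467679/316 ≈ -1480.0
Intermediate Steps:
X(k, T) = 34*T + 2*T*k (X(k, T) = 2*(T*k + 17*T) = 2*(17*T + T*k) = 34*T + 2*T*k)
X(20, -20) - 1/(-316) = 2*(-20)*(17 + 20) - 1/(-316) = 2*(-20)*37 - 1*(-1/316) = -1480 + 1/316 = -467679/316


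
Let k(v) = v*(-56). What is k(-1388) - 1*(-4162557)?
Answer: 4240285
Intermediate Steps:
k(v) = -56*v
k(-1388) - 1*(-4162557) = -56*(-1388) - 1*(-4162557) = 77728 + 4162557 = 4240285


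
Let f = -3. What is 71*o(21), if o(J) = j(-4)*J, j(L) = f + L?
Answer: -10437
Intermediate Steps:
j(L) = -3 + L
o(J) = -7*J (o(J) = (-3 - 4)*J = -7*J)
71*o(21) = 71*(-7*21) = 71*(-147) = -10437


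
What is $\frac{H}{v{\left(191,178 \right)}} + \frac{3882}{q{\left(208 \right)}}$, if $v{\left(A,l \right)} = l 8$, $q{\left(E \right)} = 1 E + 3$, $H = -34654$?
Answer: $- \frac{892013}{150232} \approx -5.9376$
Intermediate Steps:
$q{\left(E \right)} = 3 + E$ ($q{\left(E \right)} = E + 3 = 3 + E$)
$v{\left(A,l \right)} = 8 l$
$\frac{H}{v{\left(191,178 \right)}} + \frac{3882}{q{\left(208 \right)}} = - \frac{34654}{8 \cdot 178} + \frac{3882}{3 + 208} = - \frac{34654}{1424} + \frac{3882}{211} = \left(-34654\right) \frac{1}{1424} + 3882 \cdot \frac{1}{211} = - \frac{17327}{712} + \frac{3882}{211} = - \frac{892013}{150232}$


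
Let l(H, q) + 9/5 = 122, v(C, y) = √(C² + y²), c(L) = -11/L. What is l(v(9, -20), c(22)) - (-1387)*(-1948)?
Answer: -13508779/5 ≈ -2.7018e+6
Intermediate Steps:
l(H, q) = 601/5 (l(H, q) = -9/5 + 122 = 601/5)
l(v(9, -20), c(22)) - (-1387)*(-1948) = 601/5 - (-1387)*(-1948) = 601/5 - 1*2701876 = 601/5 - 2701876 = -13508779/5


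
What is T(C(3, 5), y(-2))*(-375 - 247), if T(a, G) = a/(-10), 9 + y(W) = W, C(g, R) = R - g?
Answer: 622/5 ≈ 124.40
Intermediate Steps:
y(W) = -9 + W
T(a, G) = -a/10 (T(a, G) = a*(-⅒) = -a/10)
T(C(3, 5), y(-2))*(-375 - 247) = (-(5 - 1*3)/10)*(-375 - 247) = -(5 - 3)/10*(-622) = -⅒*2*(-622) = -⅕*(-622) = 622/5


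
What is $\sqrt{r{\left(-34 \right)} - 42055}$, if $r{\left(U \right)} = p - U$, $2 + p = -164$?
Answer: $i \sqrt{42187} \approx 205.39 i$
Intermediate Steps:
$p = -166$ ($p = -2 - 164 = -166$)
$r{\left(U \right)} = -166 - U$
$\sqrt{r{\left(-34 \right)} - 42055} = \sqrt{\left(-166 - -34\right) - 42055} = \sqrt{\left(-166 + 34\right) - 42055} = \sqrt{-132 - 42055} = \sqrt{-42187} = i \sqrt{42187}$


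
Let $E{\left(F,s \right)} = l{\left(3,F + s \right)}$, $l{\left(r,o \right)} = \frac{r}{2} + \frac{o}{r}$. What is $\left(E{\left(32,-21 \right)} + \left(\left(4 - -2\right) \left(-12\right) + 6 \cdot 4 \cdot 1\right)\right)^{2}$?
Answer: $\frac{66049}{36} \approx 1834.7$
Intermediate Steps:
$l{\left(r,o \right)} = \frac{r}{2} + \frac{o}{r}$ ($l{\left(r,o \right)} = r \frac{1}{2} + \frac{o}{r} = \frac{r}{2} + \frac{o}{r}$)
$E{\left(F,s \right)} = \frac{3}{2} + \frac{F}{3} + \frac{s}{3}$ ($E{\left(F,s \right)} = \frac{1}{2} \cdot 3 + \frac{F + s}{3} = \frac{3}{2} + \left(F + s\right) \frac{1}{3} = \frac{3}{2} + \left(\frac{F}{3} + \frac{s}{3}\right) = \frac{3}{2} + \frac{F}{3} + \frac{s}{3}$)
$\left(E{\left(32,-21 \right)} + \left(\left(4 - -2\right) \left(-12\right) + 6 \cdot 4 \cdot 1\right)\right)^{2} = \left(\left(\frac{3}{2} + \frac{1}{3} \cdot 32 + \frac{1}{3} \left(-21\right)\right) + \left(\left(4 - -2\right) \left(-12\right) + 6 \cdot 4 \cdot 1\right)\right)^{2} = \left(\left(\frac{3}{2} + \frac{32}{3} - 7\right) + \left(\left(4 + 2\right) \left(-12\right) + 24 \cdot 1\right)\right)^{2} = \left(\frac{31}{6} + \left(6 \left(-12\right) + 24\right)\right)^{2} = \left(\frac{31}{6} + \left(-72 + 24\right)\right)^{2} = \left(\frac{31}{6} - 48\right)^{2} = \left(- \frac{257}{6}\right)^{2} = \frac{66049}{36}$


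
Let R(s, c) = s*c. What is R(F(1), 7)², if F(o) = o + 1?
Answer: 196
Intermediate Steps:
F(o) = 1 + o
R(s, c) = c*s
R(F(1), 7)² = (7*(1 + 1))² = (7*2)² = 14² = 196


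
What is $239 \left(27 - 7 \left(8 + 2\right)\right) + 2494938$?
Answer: $2484661$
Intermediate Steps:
$239 \left(27 - 7 \left(8 + 2\right)\right) + 2494938 = 239 \left(27 - 70\right) + 2494938 = 239 \left(-43\right) + 2494938 = -10277 + 2494938 = 2484661$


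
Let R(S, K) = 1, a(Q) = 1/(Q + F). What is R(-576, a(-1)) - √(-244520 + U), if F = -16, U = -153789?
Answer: 1 - I*√398309 ≈ 1.0 - 631.12*I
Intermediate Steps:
a(Q) = 1/(-16 + Q) (a(Q) = 1/(Q - 16) = 1/(-16 + Q))
R(-576, a(-1)) - √(-244520 + U) = 1 - √(-244520 - 153789) = 1 - √(-398309) = 1 - I*√398309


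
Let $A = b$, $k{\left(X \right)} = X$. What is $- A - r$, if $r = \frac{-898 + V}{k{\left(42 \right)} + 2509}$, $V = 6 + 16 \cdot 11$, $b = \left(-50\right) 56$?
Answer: $\frac{7143516}{2551} \approx 2800.3$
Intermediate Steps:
$b = -2800$
$A = -2800$
$V = 182$ ($V = 6 + 176 = 182$)
$r = - \frac{716}{2551}$ ($r = \frac{-898 + 182}{42 + 2509} = - \frac{716}{2551} \approx -0.28067$)
$- A - r = \left(-1\right) \left(-2800\right) - - \frac{716}{2551} = 2800 + \frac{716}{2551} = \frac{7143516}{2551}$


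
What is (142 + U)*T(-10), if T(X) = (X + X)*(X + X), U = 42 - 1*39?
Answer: 58000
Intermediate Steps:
U = 3 (U = 42 - 39 = 3)
T(X) = 4*X**2 (T(X) = (2*X)*(2*X) = 4*X**2)
(142 + U)*T(-10) = (142 + 3)*(4*(-10)**2) = 145*(4*100) = 145*400 = 58000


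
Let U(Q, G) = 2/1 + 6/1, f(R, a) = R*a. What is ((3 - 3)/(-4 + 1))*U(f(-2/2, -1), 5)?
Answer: 0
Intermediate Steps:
U(Q, G) = 8 (U(Q, G) = 2*1 + 6*1 = 2 + 6 = 8)
((3 - 3)/(-4 + 1))*U(f(-2/2, -1), 5) = ((3 - 3)/(-4 + 1))*8 = (0/(-3))*8 = (0*(-1/3))*8 = 0*8 = 0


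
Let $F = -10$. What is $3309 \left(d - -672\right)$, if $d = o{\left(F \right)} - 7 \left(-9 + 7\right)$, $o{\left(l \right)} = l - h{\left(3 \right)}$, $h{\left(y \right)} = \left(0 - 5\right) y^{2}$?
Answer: $2385789$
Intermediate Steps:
$h{\left(y \right)} = - 5 y^{2}$ ($h{\left(y \right)} = \left(0 - 5\right) y^{2} = - 5 y^{2}$)
$o{\left(l \right)} = 45 + l$ ($o{\left(l \right)} = l - - 5 \cdot 3^{2} = l - \left(-5\right) 9 = l - -45 = l + 45 = 45 + l$)
$d = 49$ ($d = \left(45 - 10\right) - 7 \left(-9 + 7\right) = 35 - 7 \left(-2\right) = 35 - -14 = 35 + 14 = 49$)
$3309 \left(d - -672\right) = 3309 \left(49 - -672\right) = 3309 \left(49 + 672\right) = 3309 \cdot 721 = 2385789$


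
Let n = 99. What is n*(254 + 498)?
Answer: 74448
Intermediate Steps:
n*(254 + 498) = 99*(254 + 498) = 99*752 = 74448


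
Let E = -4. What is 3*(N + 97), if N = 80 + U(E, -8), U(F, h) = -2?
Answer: 525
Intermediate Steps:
N = 78 (N = 80 - 2 = 78)
3*(N + 97) = 3*(78 + 97) = 3*175 = 525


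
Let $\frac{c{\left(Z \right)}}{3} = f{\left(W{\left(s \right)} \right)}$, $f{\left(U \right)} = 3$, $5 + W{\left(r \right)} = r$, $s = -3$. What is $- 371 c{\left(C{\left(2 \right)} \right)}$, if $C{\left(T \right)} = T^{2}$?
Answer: $-3339$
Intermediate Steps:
$W{\left(r \right)} = -5 + r$
$c{\left(Z \right)} = 9$ ($c{\left(Z \right)} = 3 \cdot 3 = 9$)
$- 371 c{\left(C{\left(2 \right)} \right)} = \left(-371\right) 9 = -3339$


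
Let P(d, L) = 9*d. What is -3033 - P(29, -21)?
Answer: -3294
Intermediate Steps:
-3033 - P(29, -21) = -3033 - 9*29 = -3033 - 1*261 = -3033 - 261 = -3294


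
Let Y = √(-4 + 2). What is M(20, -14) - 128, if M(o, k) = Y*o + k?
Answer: -142 + 20*I*√2 ≈ -142.0 + 28.284*I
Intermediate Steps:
Y = I*√2 (Y = √(-2) = I*√2 ≈ 1.4142*I)
M(o, k) = k + I*o*√2 (M(o, k) = (I*√2)*o + k = I*o*√2 + k = k + I*o*√2)
M(20, -14) - 128 = (-14 + I*20*√2) - 128 = (-14 + 20*I*√2) - 128 = -142 + 20*I*√2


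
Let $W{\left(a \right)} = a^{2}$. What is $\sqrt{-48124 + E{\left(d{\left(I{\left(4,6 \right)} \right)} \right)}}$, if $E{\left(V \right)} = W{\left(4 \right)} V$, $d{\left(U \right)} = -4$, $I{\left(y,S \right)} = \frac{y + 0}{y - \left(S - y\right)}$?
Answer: $2 i \sqrt{12047} \approx 219.52 i$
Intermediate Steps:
$I{\left(y,S \right)} = \frac{y}{- S + 2 y}$
$E{\left(V \right)} = 16 V$ ($E{\left(V \right)} = 4^{2} V = 16 V$)
$\sqrt{-48124 + E{\left(d{\left(I{\left(4,6 \right)} \right)} \right)}} = \sqrt{-48124 + 16 \left(-4\right)} = \sqrt{-48124 - 64} = \sqrt{-48188} = 2 i \sqrt{12047}$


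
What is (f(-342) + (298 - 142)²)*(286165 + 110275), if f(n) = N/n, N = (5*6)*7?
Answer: 549908663480/57 ≈ 9.6475e+9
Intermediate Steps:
N = 210 (N = 30*7 = 210)
f(n) = 210/n
(f(-342) + (298 - 142)²)*(286165 + 110275) = (210/(-342) + (298 - 142)²)*(286165 + 110275) = (210*(-1/342) + 156²)*396440 = (-35/57 + 24336)*396440 = (1387117/57)*396440 = 549908663480/57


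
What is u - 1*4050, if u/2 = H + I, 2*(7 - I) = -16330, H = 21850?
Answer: 55994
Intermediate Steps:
I = 8172 (I = 7 - 1/2*(-16330) = 7 + 8165 = 8172)
u = 60044 (u = 2*(21850 + 8172) = 2*30022 = 60044)
u - 1*4050 = 60044 - 1*4050 = 60044 - 4050 = 55994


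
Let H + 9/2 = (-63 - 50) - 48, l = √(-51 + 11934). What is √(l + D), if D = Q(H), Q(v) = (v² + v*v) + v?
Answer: √(54615 + √11883) ≈ 233.93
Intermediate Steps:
l = √11883 ≈ 109.01
H = -331/2 (H = -9/2 + ((-63 - 50) - 48) = -9/2 + (-113 - 48) = -9/2 - 161 = -331/2 ≈ -165.50)
Q(v) = v + 2*v² (Q(v) = (v² + v²) + v = 2*v² + v = v + 2*v²)
D = 54615 (D = -331*(1 + 2*(-331/2))/2 = -331*(1 - 331)/2 = -331/2*(-330) = 54615)
√(l + D) = √(√11883 + 54615) = √(54615 + √11883)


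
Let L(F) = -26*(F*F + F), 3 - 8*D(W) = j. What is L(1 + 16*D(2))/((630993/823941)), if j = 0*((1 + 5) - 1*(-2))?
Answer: -399886032/210331 ≈ -1901.2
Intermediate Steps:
j = 0 (j = 0*(6 + 2) = 0*8 = 0)
D(W) = 3/8 (D(W) = 3/8 - ⅛*0 = 3/8 + 0 = 3/8)
L(F) = -26*F - 26*F² (L(F) = -26*(F² + F) = -26*(F + F²) = -26*F - 26*F²)
L(1 + 16*D(2))/((630993/823941)) = (-26*(1 + 16*(3/8))*(1 + (1 + 16*(3/8))))/((630993/823941)) = (-26*(1 + 6)*(1 + (1 + 6)))/((630993*(1/823941))) = (-26*7*(1 + 7))/(210331/274647) = -26*7*8*(274647/210331) = -1456*274647/210331 = -399886032/210331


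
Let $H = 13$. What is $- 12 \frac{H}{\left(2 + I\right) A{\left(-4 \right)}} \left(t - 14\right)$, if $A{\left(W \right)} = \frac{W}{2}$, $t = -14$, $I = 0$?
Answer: $-1092$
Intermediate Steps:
$A{\left(W \right)} = \frac{W}{2}$ ($A{\left(W \right)} = W \frac{1}{2} = \frac{W}{2}$)
$- 12 \frac{H}{\left(2 + I\right) A{\left(-4 \right)}} \left(t - 14\right) = - 12 \frac{13}{\left(2 + 0\right) \frac{1}{2} \left(-4\right)} \left(-14 - 14\right) = - 12 \frac{13}{2 \left(-2\right)} \left(-14 - 14\right) = - 12 \frac{13}{-4} \left(-28\right) = - 12 \cdot 13 \left(- \frac{1}{4}\right) \left(-28\right) = \left(-12\right) \left(- \frac{13}{4}\right) \left(-28\right) = 39 \left(-28\right) = -1092$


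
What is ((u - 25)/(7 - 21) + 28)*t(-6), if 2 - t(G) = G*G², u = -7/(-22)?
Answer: 999203/154 ≈ 6488.3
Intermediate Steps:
u = 7/22 (u = -7*(-1/22) = 7/22 ≈ 0.31818)
t(G) = 2 - G³ (t(G) = 2 - G*G² = 2 - G³)
((u - 25)/(7 - 21) + 28)*t(-6) = ((7/22 - 25)/(7 - 21) + 28)*(2 - 1*(-6)³) = (-543/22/(-14) + 28)*(2 - 1*(-216)) = (-543/22*(-1/14) + 28)*(2 + 216) = (543/308 + 28)*218 = (9167/308)*218 = 999203/154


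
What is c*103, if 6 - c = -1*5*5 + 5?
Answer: 2678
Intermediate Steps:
c = 26 (c = 6 - (-1*5*5 + 5) = 6 - (-5*5 + 5) = 6 - (-25 + 5) = 6 - 1*(-20) = 6 + 20 = 26)
c*103 = 26*103 = 2678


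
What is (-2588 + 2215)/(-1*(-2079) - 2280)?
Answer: 373/201 ≈ 1.8557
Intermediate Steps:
(-2588 + 2215)/(-1*(-2079) - 2280) = -373/(2079 - 2280) = -373/(-201) = -373*(-1/201) = 373/201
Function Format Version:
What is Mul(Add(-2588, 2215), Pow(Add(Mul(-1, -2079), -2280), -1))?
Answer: Rational(373, 201) ≈ 1.8557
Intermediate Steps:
Mul(Add(-2588, 2215), Pow(Add(Mul(-1, -2079), -2280), -1)) = Mul(-373, Pow(Add(2079, -2280), -1)) = Mul(-373, Pow(-201, -1)) = Mul(-373, Rational(-1, 201)) = Rational(373, 201)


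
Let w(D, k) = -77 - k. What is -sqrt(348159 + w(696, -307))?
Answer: -sqrt(348389) ≈ -590.25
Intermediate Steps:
-sqrt(348159 + w(696, -307)) = -sqrt(348159 + (-77 - 1*(-307))) = -sqrt(348159 + (-77 + 307)) = -sqrt(348159 + 230) = -sqrt(348389)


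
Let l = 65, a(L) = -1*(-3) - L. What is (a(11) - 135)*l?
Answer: -9295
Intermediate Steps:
a(L) = 3 - L
(a(11) - 135)*l = ((3 - 1*11) - 135)*65 = ((3 - 11) - 135)*65 = (-8 - 135)*65 = -143*65 = -9295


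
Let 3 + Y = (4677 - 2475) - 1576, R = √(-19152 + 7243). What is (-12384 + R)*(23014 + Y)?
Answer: -292720608 + 23637*I*√11909 ≈ -2.9272e+8 + 2.5795e+6*I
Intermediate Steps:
R = I*√11909 (R = √(-11909) = I*√11909 ≈ 109.13*I)
Y = 623 (Y = -3 + ((4677 - 2475) - 1576) = -3 + (2202 - 1576) = -3 + 626 = 623)
(-12384 + R)*(23014 + Y) = (-12384 + I*√11909)*(23014 + 623) = (-12384 + I*√11909)*23637 = -292720608 + 23637*I*√11909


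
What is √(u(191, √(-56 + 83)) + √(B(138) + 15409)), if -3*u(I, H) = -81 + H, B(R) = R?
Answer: √(27 + √15547 - √3) ≈ 12.246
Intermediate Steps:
u(I, H) = 27 - H/3 (u(I, H) = -(-81 + H)/3 = 27 - H/3)
√(u(191, √(-56 + 83)) + √(B(138) + 15409)) = √((27 - √(-56 + 83)/3) + √(138 + 15409)) = √((27 - √3) + √15547) = √(27 + √15547 - √3)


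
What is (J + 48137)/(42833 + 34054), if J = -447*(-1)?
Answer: 48584/76887 ≈ 0.63189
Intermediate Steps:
J = 447
(J + 48137)/(42833 + 34054) = (447 + 48137)/(42833 + 34054) = 48584/76887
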